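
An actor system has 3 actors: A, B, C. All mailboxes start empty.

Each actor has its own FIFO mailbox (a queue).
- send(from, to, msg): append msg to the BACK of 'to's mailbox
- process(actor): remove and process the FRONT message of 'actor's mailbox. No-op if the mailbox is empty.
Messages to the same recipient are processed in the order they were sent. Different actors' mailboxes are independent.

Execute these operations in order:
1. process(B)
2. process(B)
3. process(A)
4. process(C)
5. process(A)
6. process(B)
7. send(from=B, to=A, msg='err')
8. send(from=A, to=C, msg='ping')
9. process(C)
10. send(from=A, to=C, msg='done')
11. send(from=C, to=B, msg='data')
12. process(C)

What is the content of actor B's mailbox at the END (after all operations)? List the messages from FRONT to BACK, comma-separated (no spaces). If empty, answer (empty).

Answer: data

Derivation:
After 1 (process(B)): A:[] B:[] C:[]
After 2 (process(B)): A:[] B:[] C:[]
After 3 (process(A)): A:[] B:[] C:[]
After 4 (process(C)): A:[] B:[] C:[]
After 5 (process(A)): A:[] B:[] C:[]
After 6 (process(B)): A:[] B:[] C:[]
After 7 (send(from=B, to=A, msg='err')): A:[err] B:[] C:[]
After 8 (send(from=A, to=C, msg='ping')): A:[err] B:[] C:[ping]
After 9 (process(C)): A:[err] B:[] C:[]
After 10 (send(from=A, to=C, msg='done')): A:[err] B:[] C:[done]
After 11 (send(from=C, to=B, msg='data')): A:[err] B:[data] C:[done]
After 12 (process(C)): A:[err] B:[data] C:[]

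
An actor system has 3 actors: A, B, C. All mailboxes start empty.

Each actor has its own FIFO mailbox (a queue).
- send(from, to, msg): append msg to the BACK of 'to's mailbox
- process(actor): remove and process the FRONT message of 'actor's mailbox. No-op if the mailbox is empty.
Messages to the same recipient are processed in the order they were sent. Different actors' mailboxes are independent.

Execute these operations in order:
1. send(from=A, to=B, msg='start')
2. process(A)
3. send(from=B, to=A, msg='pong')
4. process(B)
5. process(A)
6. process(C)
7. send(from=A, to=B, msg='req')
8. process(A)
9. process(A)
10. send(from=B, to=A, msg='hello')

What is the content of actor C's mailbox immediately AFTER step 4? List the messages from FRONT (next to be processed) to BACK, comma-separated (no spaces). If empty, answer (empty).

After 1 (send(from=A, to=B, msg='start')): A:[] B:[start] C:[]
After 2 (process(A)): A:[] B:[start] C:[]
After 3 (send(from=B, to=A, msg='pong')): A:[pong] B:[start] C:[]
After 4 (process(B)): A:[pong] B:[] C:[]

(empty)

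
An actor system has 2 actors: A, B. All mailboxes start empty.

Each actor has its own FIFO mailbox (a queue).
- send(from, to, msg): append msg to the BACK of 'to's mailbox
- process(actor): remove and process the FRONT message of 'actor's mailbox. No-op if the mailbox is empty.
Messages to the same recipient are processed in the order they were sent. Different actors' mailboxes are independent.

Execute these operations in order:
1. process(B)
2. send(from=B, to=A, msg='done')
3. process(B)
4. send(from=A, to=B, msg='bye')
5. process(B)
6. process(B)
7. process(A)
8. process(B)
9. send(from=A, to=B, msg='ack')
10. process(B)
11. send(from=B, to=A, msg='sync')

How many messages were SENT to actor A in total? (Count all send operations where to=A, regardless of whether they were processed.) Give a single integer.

Answer: 2

Derivation:
After 1 (process(B)): A:[] B:[]
After 2 (send(from=B, to=A, msg='done')): A:[done] B:[]
After 3 (process(B)): A:[done] B:[]
After 4 (send(from=A, to=B, msg='bye')): A:[done] B:[bye]
After 5 (process(B)): A:[done] B:[]
After 6 (process(B)): A:[done] B:[]
After 7 (process(A)): A:[] B:[]
After 8 (process(B)): A:[] B:[]
After 9 (send(from=A, to=B, msg='ack')): A:[] B:[ack]
After 10 (process(B)): A:[] B:[]
After 11 (send(from=B, to=A, msg='sync')): A:[sync] B:[]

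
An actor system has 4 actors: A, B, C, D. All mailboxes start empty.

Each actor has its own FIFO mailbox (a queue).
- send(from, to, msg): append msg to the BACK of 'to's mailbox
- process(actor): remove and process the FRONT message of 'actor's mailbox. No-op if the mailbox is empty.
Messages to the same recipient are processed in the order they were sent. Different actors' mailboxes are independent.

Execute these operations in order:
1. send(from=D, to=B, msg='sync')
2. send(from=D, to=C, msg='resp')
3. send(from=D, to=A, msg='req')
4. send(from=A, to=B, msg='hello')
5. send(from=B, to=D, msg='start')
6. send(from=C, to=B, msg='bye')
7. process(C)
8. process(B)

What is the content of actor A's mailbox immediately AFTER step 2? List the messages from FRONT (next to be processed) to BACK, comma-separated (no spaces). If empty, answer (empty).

After 1 (send(from=D, to=B, msg='sync')): A:[] B:[sync] C:[] D:[]
After 2 (send(from=D, to=C, msg='resp')): A:[] B:[sync] C:[resp] D:[]

(empty)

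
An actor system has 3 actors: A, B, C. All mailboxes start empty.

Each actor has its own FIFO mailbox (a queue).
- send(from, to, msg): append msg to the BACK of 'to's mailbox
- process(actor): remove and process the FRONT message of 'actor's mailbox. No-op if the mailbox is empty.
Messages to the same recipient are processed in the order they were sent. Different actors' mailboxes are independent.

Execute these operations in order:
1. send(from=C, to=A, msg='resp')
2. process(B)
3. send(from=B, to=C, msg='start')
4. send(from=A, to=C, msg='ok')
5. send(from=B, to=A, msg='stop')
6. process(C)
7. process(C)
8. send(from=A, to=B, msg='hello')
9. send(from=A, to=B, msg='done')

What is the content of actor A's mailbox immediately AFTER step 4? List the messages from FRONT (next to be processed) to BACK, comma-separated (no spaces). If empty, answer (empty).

After 1 (send(from=C, to=A, msg='resp')): A:[resp] B:[] C:[]
After 2 (process(B)): A:[resp] B:[] C:[]
After 3 (send(from=B, to=C, msg='start')): A:[resp] B:[] C:[start]
After 4 (send(from=A, to=C, msg='ok')): A:[resp] B:[] C:[start,ok]

resp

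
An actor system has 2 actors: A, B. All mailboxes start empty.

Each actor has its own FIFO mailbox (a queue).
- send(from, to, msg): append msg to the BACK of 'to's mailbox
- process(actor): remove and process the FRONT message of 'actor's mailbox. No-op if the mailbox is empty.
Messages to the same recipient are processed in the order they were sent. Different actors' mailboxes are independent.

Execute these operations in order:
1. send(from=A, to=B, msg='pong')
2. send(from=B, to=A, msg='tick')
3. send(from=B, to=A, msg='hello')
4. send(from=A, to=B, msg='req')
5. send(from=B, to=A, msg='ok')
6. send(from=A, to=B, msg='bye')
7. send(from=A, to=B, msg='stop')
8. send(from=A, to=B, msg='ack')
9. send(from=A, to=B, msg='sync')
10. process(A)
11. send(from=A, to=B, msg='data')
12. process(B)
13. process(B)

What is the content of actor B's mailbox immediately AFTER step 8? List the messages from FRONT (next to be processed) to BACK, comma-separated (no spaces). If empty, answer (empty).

After 1 (send(from=A, to=B, msg='pong')): A:[] B:[pong]
After 2 (send(from=B, to=A, msg='tick')): A:[tick] B:[pong]
After 3 (send(from=B, to=A, msg='hello')): A:[tick,hello] B:[pong]
After 4 (send(from=A, to=B, msg='req')): A:[tick,hello] B:[pong,req]
After 5 (send(from=B, to=A, msg='ok')): A:[tick,hello,ok] B:[pong,req]
After 6 (send(from=A, to=B, msg='bye')): A:[tick,hello,ok] B:[pong,req,bye]
After 7 (send(from=A, to=B, msg='stop')): A:[tick,hello,ok] B:[pong,req,bye,stop]
After 8 (send(from=A, to=B, msg='ack')): A:[tick,hello,ok] B:[pong,req,bye,stop,ack]

pong,req,bye,stop,ack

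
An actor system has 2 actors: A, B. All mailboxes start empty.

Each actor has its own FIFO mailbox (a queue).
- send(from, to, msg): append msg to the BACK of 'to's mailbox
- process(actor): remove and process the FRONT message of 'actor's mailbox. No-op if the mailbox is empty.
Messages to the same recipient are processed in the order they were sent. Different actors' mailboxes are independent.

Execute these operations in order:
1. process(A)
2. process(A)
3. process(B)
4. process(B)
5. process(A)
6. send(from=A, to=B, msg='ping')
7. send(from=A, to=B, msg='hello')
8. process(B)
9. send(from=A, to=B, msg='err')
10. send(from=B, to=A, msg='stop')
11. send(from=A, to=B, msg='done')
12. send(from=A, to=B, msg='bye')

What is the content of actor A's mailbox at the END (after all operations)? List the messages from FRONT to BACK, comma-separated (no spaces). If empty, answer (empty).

Answer: stop

Derivation:
After 1 (process(A)): A:[] B:[]
After 2 (process(A)): A:[] B:[]
After 3 (process(B)): A:[] B:[]
After 4 (process(B)): A:[] B:[]
After 5 (process(A)): A:[] B:[]
After 6 (send(from=A, to=B, msg='ping')): A:[] B:[ping]
After 7 (send(from=A, to=B, msg='hello')): A:[] B:[ping,hello]
After 8 (process(B)): A:[] B:[hello]
After 9 (send(from=A, to=B, msg='err')): A:[] B:[hello,err]
After 10 (send(from=B, to=A, msg='stop')): A:[stop] B:[hello,err]
After 11 (send(from=A, to=B, msg='done')): A:[stop] B:[hello,err,done]
After 12 (send(from=A, to=B, msg='bye')): A:[stop] B:[hello,err,done,bye]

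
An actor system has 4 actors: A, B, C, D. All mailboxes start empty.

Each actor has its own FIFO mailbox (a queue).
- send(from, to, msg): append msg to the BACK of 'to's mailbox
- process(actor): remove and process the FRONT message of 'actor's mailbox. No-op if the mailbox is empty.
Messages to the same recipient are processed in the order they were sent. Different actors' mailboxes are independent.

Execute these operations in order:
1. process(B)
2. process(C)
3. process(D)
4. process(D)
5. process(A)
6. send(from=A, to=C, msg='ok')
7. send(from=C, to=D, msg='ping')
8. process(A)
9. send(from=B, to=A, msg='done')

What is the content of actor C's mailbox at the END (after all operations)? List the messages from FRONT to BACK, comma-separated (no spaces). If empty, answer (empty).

After 1 (process(B)): A:[] B:[] C:[] D:[]
After 2 (process(C)): A:[] B:[] C:[] D:[]
After 3 (process(D)): A:[] B:[] C:[] D:[]
After 4 (process(D)): A:[] B:[] C:[] D:[]
After 5 (process(A)): A:[] B:[] C:[] D:[]
After 6 (send(from=A, to=C, msg='ok')): A:[] B:[] C:[ok] D:[]
After 7 (send(from=C, to=D, msg='ping')): A:[] B:[] C:[ok] D:[ping]
After 8 (process(A)): A:[] B:[] C:[ok] D:[ping]
After 9 (send(from=B, to=A, msg='done')): A:[done] B:[] C:[ok] D:[ping]

Answer: ok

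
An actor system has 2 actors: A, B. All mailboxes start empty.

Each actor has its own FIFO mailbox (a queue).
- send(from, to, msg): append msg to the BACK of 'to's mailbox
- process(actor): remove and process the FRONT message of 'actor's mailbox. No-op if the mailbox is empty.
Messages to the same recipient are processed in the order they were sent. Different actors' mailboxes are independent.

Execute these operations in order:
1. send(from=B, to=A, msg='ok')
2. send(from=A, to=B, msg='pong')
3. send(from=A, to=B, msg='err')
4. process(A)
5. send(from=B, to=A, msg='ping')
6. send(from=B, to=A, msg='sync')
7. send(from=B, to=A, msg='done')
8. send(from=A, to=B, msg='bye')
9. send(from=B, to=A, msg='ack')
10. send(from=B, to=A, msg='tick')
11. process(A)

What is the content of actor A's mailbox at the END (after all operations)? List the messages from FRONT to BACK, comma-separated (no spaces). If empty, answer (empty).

Answer: sync,done,ack,tick

Derivation:
After 1 (send(from=B, to=A, msg='ok')): A:[ok] B:[]
After 2 (send(from=A, to=B, msg='pong')): A:[ok] B:[pong]
After 3 (send(from=A, to=B, msg='err')): A:[ok] B:[pong,err]
After 4 (process(A)): A:[] B:[pong,err]
After 5 (send(from=B, to=A, msg='ping')): A:[ping] B:[pong,err]
After 6 (send(from=B, to=A, msg='sync')): A:[ping,sync] B:[pong,err]
After 7 (send(from=B, to=A, msg='done')): A:[ping,sync,done] B:[pong,err]
After 8 (send(from=A, to=B, msg='bye')): A:[ping,sync,done] B:[pong,err,bye]
After 9 (send(from=B, to=A, msg='ack')): A:[ping,sync,done,ack] B:[pong,err,bye]
After 10 (send(from=B, to=A, msg='tick')): A:[ping,sync,done,ack,tick] B:[pong,err,bye]
After 11 (process(A)): A:[sync,done,ack,tick] B:[pong,err,bye]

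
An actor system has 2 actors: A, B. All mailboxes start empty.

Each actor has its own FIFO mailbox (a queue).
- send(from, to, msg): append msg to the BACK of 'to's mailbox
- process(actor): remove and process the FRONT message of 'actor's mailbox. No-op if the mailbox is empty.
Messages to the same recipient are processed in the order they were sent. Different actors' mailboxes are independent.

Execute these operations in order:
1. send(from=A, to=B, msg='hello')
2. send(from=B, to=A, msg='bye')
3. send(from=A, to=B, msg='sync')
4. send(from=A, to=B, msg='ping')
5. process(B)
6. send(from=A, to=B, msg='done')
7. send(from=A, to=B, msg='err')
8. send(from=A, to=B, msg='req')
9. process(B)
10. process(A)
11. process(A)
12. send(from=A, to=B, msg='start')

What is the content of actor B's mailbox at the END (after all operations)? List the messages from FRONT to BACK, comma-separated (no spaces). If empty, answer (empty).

Answer: ping,done,err,req,start

Derivation:
After 1 (send(from=A, to=B, msg='hello')): A:[] B:[hello]
After 2 (send(from=B, to=A, msg='bye')): A:[bye] B:[hello]
After 3 (send(from=A, to=B, msg='sync')): A:[bye] B:[hello,sync]
After 4 (send(from=A, to=B, msg='ping')): A:[bye] B:[hello,sync,ping]
After 5 (process(B)): A:[bye] B:[sync,ping]
After 6 (send(from=A, to=B, msg='done')): A:[bye] B:[sync,ping,done]
After 7 (send(from=A, to=B, msg='err')): A:[bye] B:[sync,ping,done,err]
After 8 (send(from=A, to=B, msg='req')): A:[bye] B:[sync,ping,done,err,req]
After 9 (process(B)): A:[bye] B:[ping,done,err,req]
After 10 (process(A)): A:[] B:[ping,done,err,req]
After 11 (process(A)): A:[] B:[ping,done,err,req]
After 12 (send(from=A, to=B, msg='start')): A:[] B:[ping,done,err,req,start]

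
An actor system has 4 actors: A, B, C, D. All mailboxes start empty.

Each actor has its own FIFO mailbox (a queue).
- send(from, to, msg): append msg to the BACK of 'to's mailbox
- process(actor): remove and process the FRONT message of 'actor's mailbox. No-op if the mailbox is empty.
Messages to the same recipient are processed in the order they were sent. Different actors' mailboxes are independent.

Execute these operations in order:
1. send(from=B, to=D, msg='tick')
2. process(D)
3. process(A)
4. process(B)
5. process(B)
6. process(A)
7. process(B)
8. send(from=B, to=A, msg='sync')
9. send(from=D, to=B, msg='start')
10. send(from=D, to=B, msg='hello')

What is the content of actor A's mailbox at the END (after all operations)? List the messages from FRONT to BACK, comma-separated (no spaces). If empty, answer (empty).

After 1 (send(from=B, to=D, msg='tick')): A:[] B:[] C:[] D:[tick]
After 2 (process(D)): A:[] B:[] C:[] D:[]
After 3 (process(A)): A:[] B:[] C:[] D:[]
After 4 (process(B)): A:[] B:[] C:[] D:[]
After 5 (process(B)): A:[] B:[] C:[] D:[]
After 6 (process(A)): A:[] B:[] C:[] D:[]
After 7 (process(B)): A:[] B:[] C:[] D:[]
After 8 (send(from=B, to=A, msg='sync')): A:[sync] B:[] C:[] D:[]
After 9 (send(from=D, to=B, msg='start')): A:[sync] B:[start] C:[] D:[]
After 10 (send(from=D, to=B, msg='hello')): A:[sync] B:[start,hello] C:[] D:[]

Answer: sync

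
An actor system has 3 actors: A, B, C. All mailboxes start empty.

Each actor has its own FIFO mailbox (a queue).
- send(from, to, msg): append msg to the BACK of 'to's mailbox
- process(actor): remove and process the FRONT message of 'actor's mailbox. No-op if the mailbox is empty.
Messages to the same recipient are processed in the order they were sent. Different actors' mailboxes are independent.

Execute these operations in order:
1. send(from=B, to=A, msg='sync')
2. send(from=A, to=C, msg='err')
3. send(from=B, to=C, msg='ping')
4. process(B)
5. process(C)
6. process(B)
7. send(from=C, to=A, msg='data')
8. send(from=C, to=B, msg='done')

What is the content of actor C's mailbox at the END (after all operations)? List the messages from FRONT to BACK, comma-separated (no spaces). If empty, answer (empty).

After 1 (send(from=B, to=A, msg='sync')): A:[sync] B:[] C:[]
After 2 (send(from=A, to=C, msg='err')): A:[sync] B:[] C:[err]
After 3 (send(from=B, to=C, msg='ping')): A:[sync] B:[] C:[err,ping]
After 4 (process(B)): A:[sync] B:[] C:[err,ping]
After 5 (process(C)): A:[sync] B:[] C:[ping]
After 6 (process(B)): A:[sync] B:[] C:[ping]
After 7 (send(from=C, to=A, msg='data')): A:[sync,data] B:[] C:[ping]
After 8 (send(from=C, to=B, msg='done')): A:[sync,data] B:[done] C:[ping]

Answer: ping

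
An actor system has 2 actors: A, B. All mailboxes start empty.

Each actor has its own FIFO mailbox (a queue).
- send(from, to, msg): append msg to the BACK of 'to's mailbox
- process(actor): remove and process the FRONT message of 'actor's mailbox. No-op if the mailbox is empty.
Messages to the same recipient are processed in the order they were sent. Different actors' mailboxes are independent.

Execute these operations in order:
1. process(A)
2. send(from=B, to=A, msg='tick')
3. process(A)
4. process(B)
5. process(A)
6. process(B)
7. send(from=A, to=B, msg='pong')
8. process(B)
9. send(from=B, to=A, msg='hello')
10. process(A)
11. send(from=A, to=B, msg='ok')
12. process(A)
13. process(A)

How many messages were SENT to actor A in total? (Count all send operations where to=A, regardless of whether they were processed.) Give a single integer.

After 1 (process(A)): A:[] B:[]
After 2 (send(from=B, to=A, msg='tick')): A:[tick] B:[]
After 3 (process(A)): A:[] B:[]
After 4 (process(B)): A:[] B:[]
After 5 (process(A)): A:[] B:[]
After 6 (process(B)): A:[] B:[]
After 7 (send(from=A, to=B, msg='pong')): A:[] B:[pong]
After 8 (process(B)): A:[] B:[]
After 9 (send(from=B, to=A, msg='hello')): A:[hello] B:[]
After 10 (process(A)): A:[] B:[]
After 11 (send(from=A, to=B, msg='ok')): A:[] B:[ok]
After 12 (process(A)): A:[] B:[ok]
After 13 (process(A)): A:[] B:[ok]

Answer: 2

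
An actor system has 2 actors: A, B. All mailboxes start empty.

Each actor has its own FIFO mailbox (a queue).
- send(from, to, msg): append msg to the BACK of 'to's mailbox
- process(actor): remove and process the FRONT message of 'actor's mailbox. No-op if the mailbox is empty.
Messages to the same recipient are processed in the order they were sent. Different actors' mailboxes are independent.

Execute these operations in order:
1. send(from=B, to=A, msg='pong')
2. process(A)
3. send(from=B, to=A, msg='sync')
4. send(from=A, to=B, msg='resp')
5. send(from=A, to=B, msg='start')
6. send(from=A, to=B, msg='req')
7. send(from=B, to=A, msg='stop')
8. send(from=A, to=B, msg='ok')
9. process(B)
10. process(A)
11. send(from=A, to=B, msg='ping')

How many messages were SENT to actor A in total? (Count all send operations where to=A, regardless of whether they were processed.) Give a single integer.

After 1 (send(from=B, to=A, msg='pong')): A:[pong] B:[]
After 2 (process(A)): A:[] B:[]
After 3 (send(from=B, to=A, msg='sync')): A:[sync] B:[]
After 4 (send(from=A, to=B, msg='resp')): A:[sync] B:[resp]
After 5 (send(from=A, to=B, msg='start')): A:[sync] B:[resp,start]
After 6 (send(from=A, to=B, msg='req')): A:[sync] B:[resp,start,req]
After 7 (send(from=B, to=A, msg='stop')): A:[sync,stop] B:[resp,start,req]
After 8 (send(from=A, to=B, msg='ok')): A:[sync,stop] B:[resp,start,req,ok]
After 9 (process(B)): A:[sync,stop] B:[start,req,ok]
After 10 (process(A)): A:[stop] B:[start,req,ok]
After 11 (send(from=A, to=B, msg='ping')): A:[stop] B:[start,req,ok,ping]

Answer: 3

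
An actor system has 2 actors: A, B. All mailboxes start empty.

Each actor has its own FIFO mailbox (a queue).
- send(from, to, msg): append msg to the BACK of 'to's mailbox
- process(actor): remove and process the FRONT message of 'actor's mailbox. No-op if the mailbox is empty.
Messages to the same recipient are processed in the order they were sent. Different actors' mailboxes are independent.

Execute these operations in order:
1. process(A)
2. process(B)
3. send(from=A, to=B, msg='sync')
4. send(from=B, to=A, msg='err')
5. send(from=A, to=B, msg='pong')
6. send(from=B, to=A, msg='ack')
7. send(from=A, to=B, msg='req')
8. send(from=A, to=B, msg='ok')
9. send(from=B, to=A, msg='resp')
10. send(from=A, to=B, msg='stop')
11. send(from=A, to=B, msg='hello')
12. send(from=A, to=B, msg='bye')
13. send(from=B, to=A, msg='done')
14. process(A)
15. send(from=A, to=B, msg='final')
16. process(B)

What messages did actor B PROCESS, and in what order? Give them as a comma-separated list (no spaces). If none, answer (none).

After 1 (process(A)): A:[] B:[]
After 2 (process(B)): A:[] B:[]
After 3 (send(from=A, to=B, msg='sync')): A:[] B:[sync]
After 4 (send(from=B, to=A, msg='err')): A:[err] B:[sync]
After 5 (send(from=A, to=B, msg='pong')): A:[err] B:[sync,pong]
After 6 (send(from=B, to=A, msg='ack')): A:[err,ack] B:[sync,pong]
After 7 (send(from=A, to=B, msg='req')): A:[err,ack] B:[sync,pong,req]
After 8 (send(from=A, to=B, msg='ok')): A:[err,ack] B:[sync,pong,req,ok]
After 9 (send(from=B, to=A, msg='resp')): A:[err,ack,resp] B:[sync,pong,req,ok]
After 10 (send(from=A, to=B, msg='stop')): A:[err,ack,resp] B:[sync,pong,req,ok,stop]
After 11 (send(from=A, to=B, msg='hello')): A:[err,ack,resp] B:[sync,pong,req,ok,stop,hello]
After 12 (send(from=A, to=B, msg='bye')): A:[err,ack,resp] B:[sync,pong,req,ok,stop,hello,bye]
After 13 (send(from=B, to=A, msg='done')): A:[err,ack,resp,done] B:[sync,pong,req,ok,stop,hello,bye]
After 14 (process(A)): A:[ack,resp,done] B:[sync,pong,req,ok,stop,hello,bye]
After 15 (send(from=A, to=B, msg='final')): A:[ack,resp,done] B:[sync,pong,req,ok,stop,hello,bye,final]
After 16 (process(B)): A:[ack,resp,done] B:[pong,req,ok,stop,hello,bye,final]

Answer: sync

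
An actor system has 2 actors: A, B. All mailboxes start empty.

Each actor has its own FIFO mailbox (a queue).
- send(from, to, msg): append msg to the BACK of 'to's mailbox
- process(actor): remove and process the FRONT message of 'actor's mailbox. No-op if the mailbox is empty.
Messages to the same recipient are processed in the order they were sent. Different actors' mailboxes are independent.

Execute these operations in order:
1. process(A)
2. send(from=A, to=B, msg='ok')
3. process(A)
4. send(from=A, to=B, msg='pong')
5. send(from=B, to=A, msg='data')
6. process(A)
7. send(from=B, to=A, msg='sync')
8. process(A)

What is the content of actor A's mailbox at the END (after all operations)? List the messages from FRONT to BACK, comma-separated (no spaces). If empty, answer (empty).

After 1 (process(A)): A:[] B:[]
After 2 (send(from=A, to=B, msg='ok')): A:[] B:[ok]
After 3 (process(A)): A:[] B:[ok]
After 4 (send(from=A, to=B, msg='pong')): A:[] B:[ok,pong]
After 5 (send(from=B, to=A, msg='data')): A:[data] B:[ok,pong]
After 6 (process(A)): A:[] B:[ok,pong]
After 7 (send(from=B, to=A, msg='sync')): A:[sync] B:[ok,pong]
After 8 (process(A)): A:[] B:[ok,pong]

Answer: (empty)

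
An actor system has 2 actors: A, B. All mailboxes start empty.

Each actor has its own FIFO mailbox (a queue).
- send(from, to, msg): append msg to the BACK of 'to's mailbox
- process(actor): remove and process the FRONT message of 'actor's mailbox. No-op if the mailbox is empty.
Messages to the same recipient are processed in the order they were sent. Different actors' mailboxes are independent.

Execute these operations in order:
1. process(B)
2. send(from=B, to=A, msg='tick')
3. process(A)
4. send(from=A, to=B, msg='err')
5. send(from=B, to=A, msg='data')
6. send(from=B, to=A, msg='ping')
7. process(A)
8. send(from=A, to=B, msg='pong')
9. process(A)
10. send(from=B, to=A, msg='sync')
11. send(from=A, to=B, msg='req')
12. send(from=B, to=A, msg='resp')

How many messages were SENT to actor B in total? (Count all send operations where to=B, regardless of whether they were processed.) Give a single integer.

After 1 (process(B)): A:[] B:[]
After 2 (send(from=B, to=A, msg='tick')): A:[tick] B:[]
After 3 (process(A)): A:[] B:[]
After 4 (send(from=A, to=B, msg='err')): A:[] B:[err]
After 5 (send(from=B, to=A, msg='data')): A:[data] B:[err]
After 6 (send(from=B, to=A, msg='ping')): A:[data,ping] B:[err]
After 7 (process(A)): A:[ping] B:[err]
After 8 (send(from=A, to=B, msg='pong')): A:[ping] B:[err,pong]
After 9 (process(A)): A:[] B:[err,pong]
After 10 (send(from=B, to=A, msg='sync')): A:[sync] B:[err,pong]
After 11 (send(from=A, to=B, msg='req')): A:[sync] B:[err,pong,req]
After 12 (send(from=B, to=A, msg='resp')): A:[sync,resp] B:[err,pong,req]

Answer: 3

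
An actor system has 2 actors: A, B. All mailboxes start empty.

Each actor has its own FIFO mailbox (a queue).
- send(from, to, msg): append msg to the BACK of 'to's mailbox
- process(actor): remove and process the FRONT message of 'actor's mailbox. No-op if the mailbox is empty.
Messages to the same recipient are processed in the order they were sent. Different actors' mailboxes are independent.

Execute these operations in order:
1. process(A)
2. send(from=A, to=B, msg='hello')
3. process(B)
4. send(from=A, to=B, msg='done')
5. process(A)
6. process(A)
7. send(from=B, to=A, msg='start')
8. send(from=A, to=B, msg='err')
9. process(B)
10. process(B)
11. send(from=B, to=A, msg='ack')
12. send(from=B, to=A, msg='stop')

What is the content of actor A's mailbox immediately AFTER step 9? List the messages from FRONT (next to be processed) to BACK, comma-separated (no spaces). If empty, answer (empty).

After 1 (process(A)): A:[] B:[]
After 2 (send(from=A, to=B, msg='hello')): A:[] B:[hello]
After 3 (process(B)): A:[] B:[]
After 4 (send(from=A, to=B, msg='done')): A:[] B:[done]
After 5 (process(A)): A:[] B:[done]
After 6 (process(A)): A:[] B:[done]
After 7 (send(from=B, to=A, msg='start')): A:[start] B:[done]
After 8 (send(from=A, to=B, msg='err')): A:[start] B:[done,err]
After 9 (process(B)): A:[start] B:[err]

start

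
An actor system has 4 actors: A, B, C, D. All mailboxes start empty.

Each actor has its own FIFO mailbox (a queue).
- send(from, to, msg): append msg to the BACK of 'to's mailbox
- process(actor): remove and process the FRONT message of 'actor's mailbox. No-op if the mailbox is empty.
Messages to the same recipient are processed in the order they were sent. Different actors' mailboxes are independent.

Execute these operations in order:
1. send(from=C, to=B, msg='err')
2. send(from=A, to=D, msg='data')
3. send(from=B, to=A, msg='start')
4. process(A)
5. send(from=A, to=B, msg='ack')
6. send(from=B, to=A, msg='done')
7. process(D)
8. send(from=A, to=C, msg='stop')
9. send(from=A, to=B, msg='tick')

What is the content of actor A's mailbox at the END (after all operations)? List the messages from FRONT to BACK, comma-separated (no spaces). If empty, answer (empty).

After 1 (send(from=C, to=B, msg='err')): A:[] B:[err] C:[] D:[]
After 2 (send(from=A, to=D, msg='data')): A:[] B:[err] C:[] D:[data]
After 3 (send(from=B, to=A, msg='start')): A:[start] B:[err] C:[] D:[data]
After 4 (process(A)): A:[] B:[err] C:[] D:[data]
After 5 (send(from=A, to=B, msg='ack')): A:[] B:[err,ack] C:[] D:[data]
After 6 (send(from=B, to=A, msg='done')): A:[done] B:[err,ack] C:[] D:[data]
After 7 (process(D)): A:[done] B:[err,ack] C:[] D:[]
After 8 (send(from=A, to=C, msg='stop')): A:[done] B:[err,ack] C:[stop] D:[]
After 9 (send(from=A, to=B, msg='tick')): A:[done] B:[err,ack,tick] C:[stop] D:[]

Answer: done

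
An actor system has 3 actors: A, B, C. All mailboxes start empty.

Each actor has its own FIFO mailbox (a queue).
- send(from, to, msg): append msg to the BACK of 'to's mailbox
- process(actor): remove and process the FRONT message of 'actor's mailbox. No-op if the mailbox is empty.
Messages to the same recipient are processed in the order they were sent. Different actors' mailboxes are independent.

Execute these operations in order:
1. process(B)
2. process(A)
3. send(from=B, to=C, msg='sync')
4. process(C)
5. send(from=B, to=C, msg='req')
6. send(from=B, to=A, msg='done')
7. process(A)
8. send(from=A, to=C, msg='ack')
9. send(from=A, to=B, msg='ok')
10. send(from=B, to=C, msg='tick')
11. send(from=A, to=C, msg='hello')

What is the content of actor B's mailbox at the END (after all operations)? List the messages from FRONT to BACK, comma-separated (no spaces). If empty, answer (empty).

After 1 (process(B)): A:[] B:[] C:[]
After 2 (process(A)): A:[] B:[] C:[]
After 3 (send(from=B, to=C, msg='sync')): A:[] B:[] C:[sync]
After 4 (process(C)): A:[] B:[] C:[]
After 5 (send(from=B, to=C, msg='req')): A:[] B:[] C:[req]
After 6 (send(from=B, to=A, msg='done')): A:[done] B:[] C:[req]
After 7 (process(A)): A:[] B:[] C:[req]
After 8 (send(from=A, to=C, msg='ack')): A:[] B:[] C:[req,ack]
After 9 (send(from=A, to=B, msg='ok')): A:[] B:[ok] C:[req,ack]
After 10 (send(from=B, to=C, msg='tick')): A:[] B:[ok] C:[req,ack,tick]
After 11 (send(from=A, to=C, msg='hello')): A:[] B:[ok] C:[req,ack,tick,hello]

Answer: ok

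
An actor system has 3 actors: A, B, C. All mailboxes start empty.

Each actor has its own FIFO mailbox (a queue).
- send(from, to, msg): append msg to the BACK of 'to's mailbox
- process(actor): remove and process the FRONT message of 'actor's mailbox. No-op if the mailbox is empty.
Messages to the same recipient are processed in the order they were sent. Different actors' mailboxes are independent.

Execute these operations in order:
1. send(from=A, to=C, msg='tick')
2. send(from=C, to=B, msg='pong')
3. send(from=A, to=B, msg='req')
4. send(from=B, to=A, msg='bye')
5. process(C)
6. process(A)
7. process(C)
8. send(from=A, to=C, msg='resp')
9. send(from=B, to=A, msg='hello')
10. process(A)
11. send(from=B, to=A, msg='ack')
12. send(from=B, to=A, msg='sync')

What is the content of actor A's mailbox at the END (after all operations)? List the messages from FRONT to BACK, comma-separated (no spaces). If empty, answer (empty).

After 1 (send(from=A, to=C, msg='tick')): A:[] B:[] C:[tick]
After 2 (send(from=C, to=B, msg='pong')): A:[] B:[pong] C:[tick]
After 3 (send(from=A, to=B, msg='req')): A:[] B:[pong,req] C:[tick]
After 4 (send(from=B, to=A, msg='bye')): A:[bye] B:[pong,req] C:[tick]
After 5 (process(C)): A:[bye] B:[pong,req] C:[]
After 6 (process(A)): A:[] B:[pong,req] C:[]
After 7 (process(C)): A:[] B:[pong,req] C:[]
After 8 (send(from=A, to=C, msg='resp')): A:[] B:[pong,req] C:[resp]
After 9 (send(from=B, to=A, msg='hello')): A:[hello] B:[pong,req] C:[resp]
After 10 (process(A)): A:[] B:[pong,req] C:[resp]
After 11 (send(from=B, to=A, msg='ack')): A:[ack] B:[pong,req] C:[resp]
After 12 (send(from=B, to=A, msg='sync')): A:[ack,sync] B:[pong,req] C:[resp]

Answer: ack,sync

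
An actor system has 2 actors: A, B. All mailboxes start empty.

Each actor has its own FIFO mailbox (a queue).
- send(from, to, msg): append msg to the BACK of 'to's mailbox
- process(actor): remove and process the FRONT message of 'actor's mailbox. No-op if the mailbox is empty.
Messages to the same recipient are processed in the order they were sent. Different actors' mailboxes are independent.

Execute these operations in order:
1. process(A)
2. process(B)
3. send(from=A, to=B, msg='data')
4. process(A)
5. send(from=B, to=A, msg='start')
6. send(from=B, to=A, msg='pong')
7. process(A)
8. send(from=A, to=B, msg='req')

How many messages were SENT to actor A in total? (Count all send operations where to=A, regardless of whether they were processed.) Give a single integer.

After 1 (process(A)): A:[] B:[]
After 2 (process(B)): A:[] B:[]
After 3 (send(from=A, to=B, msg='data')): A:[] B:[data]
After 4 (process(A)): A:[] B:[data]
After 5 (send(from=B, to=A, msg='start')): A:[start] B:[data]
After 6 (send(from=B, to=A, msg='pong')): A:[start,pong] B:[data]
After 7 (process(A)): A:[pong] B:[data]
After 8 (send(from=A, to=B, msg='req')): A:[pong] B:[data,req]

Answer: 2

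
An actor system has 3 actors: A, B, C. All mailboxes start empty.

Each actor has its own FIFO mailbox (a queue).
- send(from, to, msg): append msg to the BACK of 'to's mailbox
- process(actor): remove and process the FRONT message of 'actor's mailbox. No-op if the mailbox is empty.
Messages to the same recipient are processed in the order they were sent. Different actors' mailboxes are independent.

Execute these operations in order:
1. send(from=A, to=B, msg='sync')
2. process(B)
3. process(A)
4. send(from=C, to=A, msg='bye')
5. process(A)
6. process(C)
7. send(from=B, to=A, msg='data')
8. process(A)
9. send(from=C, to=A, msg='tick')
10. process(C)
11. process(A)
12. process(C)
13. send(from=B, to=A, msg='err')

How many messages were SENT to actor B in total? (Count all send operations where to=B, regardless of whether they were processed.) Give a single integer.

After 1 (send(from=A, to=B, msg='sync')): A:[] B:[sync] C:[]
After 2 (process(B)): A:[] B:[] C:[]
After 3 (process(A)): A:[] B:[] C:[]
After 4 (send(from=C, to=A, msg='bye')): A:[bye] B:[] C:[]
After 5 (process(A)): A:[] B:[] C:[]
After 6 (process(C)): A:[] B:[] C:[]
After 7 (send(from=B, to=A, msg='data')): A:[data] B:[] C:[]
After 8 (process(A)): A:[] B:[] C:[]
After 9 (send(from=C, to=A, msg='tick')): A:[tick] B:[] C:[]
After 10 (process(C)): A:[tick] B:[] C:[]
After 11 (process(A)): A:[] B:[] C:[]
After 12 (process(C)): A:[] B:[] C:[]
After 13 (send(from=B, to=A, msg='err')): A:[err] B:[] C:[]

Answer: 1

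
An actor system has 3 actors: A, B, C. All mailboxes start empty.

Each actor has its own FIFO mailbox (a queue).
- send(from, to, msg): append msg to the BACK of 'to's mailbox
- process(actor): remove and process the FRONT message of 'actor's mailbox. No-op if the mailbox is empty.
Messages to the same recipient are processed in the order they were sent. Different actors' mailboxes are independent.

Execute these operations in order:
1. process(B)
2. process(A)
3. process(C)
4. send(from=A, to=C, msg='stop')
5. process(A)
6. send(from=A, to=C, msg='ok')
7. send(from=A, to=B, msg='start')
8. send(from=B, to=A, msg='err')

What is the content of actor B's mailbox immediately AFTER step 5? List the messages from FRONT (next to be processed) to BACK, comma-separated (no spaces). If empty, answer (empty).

After 1 (process(B)): A:[] B:[] C:[]
After 2 (process(A)): A:[] B:[] C:[]
After 3 (process(C)): A:[] B:[] C:[]
After 4 (send(from=A, to=C, msg='stop')): A:[] B:[] C:[stop]
After 5 (process(A)): A:[] B:[] C:[stop]

(empty)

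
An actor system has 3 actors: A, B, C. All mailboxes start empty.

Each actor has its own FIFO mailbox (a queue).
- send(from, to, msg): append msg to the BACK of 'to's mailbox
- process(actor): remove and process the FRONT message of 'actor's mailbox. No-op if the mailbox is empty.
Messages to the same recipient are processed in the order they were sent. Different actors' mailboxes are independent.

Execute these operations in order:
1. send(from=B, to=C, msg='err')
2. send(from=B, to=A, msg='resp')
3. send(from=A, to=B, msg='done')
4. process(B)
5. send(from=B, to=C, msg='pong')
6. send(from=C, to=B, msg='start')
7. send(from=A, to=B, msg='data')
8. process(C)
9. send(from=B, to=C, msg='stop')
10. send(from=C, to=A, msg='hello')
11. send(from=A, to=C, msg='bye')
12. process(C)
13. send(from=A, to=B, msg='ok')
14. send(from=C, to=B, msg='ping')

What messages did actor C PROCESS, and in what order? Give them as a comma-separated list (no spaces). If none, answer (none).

After 1 (send(from=B, to=C, msg='err')): A:[] B:[] C:[err]
After 2 (send(from=B, to=A, msg='resp')): A:[resp] B:[] C:[err]
After 3 (send(from=A, to=B, msg='done')): A:[resp] B:[done] C:[err]
After 4 (process(B)): A:[resp] B:[] C:[err]
After 5 (send(from=B, to=C, msg='pong')): A:[resp] B:[] C:[err,pong]
After 6 (send(from=C, to=B, msg='start')): A:[resp] B:[start] C:[err,pong]
After 7 (send(from=A, to=B, msg='data')): A:[resp] B:[start,data] C:[err,pong]
After 8 (process(C)): A:[resp] B:[start,data] C:[pong]
After 9 (send(from=B, to=C, msg='stop')): A:[resp] B:[start,data] C:[pong,stop]
After 10 (send(from=C, to=A, msg='hello')): A:[resp,hello] B:[start,data] C:[pong,stop]
After 11 (send(from=A, to=C, msg='bye')): A:[resp,hello] B:[start,data] C:[pong,stop,bye]
After 12 (process(C)): A:[resp,hello] B:[start,data] C:[stop,bye]
After 13 (send(from=A, to=B, msg='ok')): A:[resp,hello] B:[start,data,ok] C:[stop,bye]
After 14 (send(from=C, to=B, msg='ping')): A:[resp,hello] B:[start,data,ok,ping] C:[stop,bye]

Answer: err,pong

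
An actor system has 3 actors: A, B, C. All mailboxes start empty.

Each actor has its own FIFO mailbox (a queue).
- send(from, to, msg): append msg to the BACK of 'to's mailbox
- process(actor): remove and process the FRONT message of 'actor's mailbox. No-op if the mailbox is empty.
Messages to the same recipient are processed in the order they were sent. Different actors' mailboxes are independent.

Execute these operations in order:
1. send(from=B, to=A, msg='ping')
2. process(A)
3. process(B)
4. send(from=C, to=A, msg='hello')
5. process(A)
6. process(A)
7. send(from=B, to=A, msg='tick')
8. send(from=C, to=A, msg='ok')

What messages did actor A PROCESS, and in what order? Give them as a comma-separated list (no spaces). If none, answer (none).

Answer: ping,hello

Derivation:
After 1 (send(from=B, to=A, msg='ping')): A:[ping] B:[] C:[]
After 2 (process(A)): A:[] B:[] C:[]
After 3 (process(B)): A:[] B:[] C:[]
After 4 (send(from=C, to=A, msg='hello')): A:[hello] B:[] C:[]
After 5 (process(A)): A:[] B:[] C:[]
After 6 (process(A)): A:[] B:[] C:[]
After 7 (send(from=B, to=A, msg='tick')): A:[tick] B:[] C:[]
After 8 (send(from=C, to=A, msg='ok')): A:[tick,ok] B:[] C:[]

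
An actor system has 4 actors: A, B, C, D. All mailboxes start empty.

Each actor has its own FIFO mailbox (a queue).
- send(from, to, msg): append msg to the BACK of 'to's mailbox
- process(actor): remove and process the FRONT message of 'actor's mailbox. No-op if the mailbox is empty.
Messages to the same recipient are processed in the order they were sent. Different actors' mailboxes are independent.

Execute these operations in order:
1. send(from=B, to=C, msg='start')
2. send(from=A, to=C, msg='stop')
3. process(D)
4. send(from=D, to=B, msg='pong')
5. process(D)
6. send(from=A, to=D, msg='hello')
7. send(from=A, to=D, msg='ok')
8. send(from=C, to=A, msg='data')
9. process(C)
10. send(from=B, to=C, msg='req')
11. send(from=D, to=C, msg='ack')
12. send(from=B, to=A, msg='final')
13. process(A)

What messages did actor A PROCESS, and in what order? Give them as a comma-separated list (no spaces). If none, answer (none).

Answer: data

Derivation:
After 1 (send(from=B, to=C, msg='start')): A:[] B:[] C:[start] D:[]
After 2 (send(from=A, to=C, msg='stop')): A:[] B:[] C:[start,stop] D:[]
After 3 (process(D)): A:[] B:[] C:[start,stop] D:[]
After 4 (send(from=D, to=B, msg='pong')): A:[] B:[pong] C:[start,stop] D:[]
After 5 (process(D)): A:[] B:[pong] C:[start,stop] D:[]
After 6 (send(from=A, to=D, msg='hello')): A:[] B:[pong] C:[start,stop] D:[hello]
After 7 (send(from=A, to=D, msg='ok')): A:[] B:[pong] C:[start,stop] D:[hello,ok]
After 8 (send(from=C, to=A, msg='data')): A:[data] B:[pong] C:[start,stop] D:[hello,ok]
After 9 (process(C)): A:[data] B:[pong] C:[stop] D:[hello,ok]
After 10 (send(from=B, to=C, msg='req')): A:[data] B:[pong] C:[stop,req] D:[hello,ok]
After 11 (send(from=D, to=C, msg='ack')): A:[data] B:[pong] C:[stop,req,ack] D:[hello,ok]
After 12 (send(from=B, to=A, msg='final')): A:[data,final] B:[pong] C:[stop,req,ack] D:[hello,ok]
After 13 (process(A)): A:[final] B:[pong] C:[stop,req,ack] D:[hello,ok]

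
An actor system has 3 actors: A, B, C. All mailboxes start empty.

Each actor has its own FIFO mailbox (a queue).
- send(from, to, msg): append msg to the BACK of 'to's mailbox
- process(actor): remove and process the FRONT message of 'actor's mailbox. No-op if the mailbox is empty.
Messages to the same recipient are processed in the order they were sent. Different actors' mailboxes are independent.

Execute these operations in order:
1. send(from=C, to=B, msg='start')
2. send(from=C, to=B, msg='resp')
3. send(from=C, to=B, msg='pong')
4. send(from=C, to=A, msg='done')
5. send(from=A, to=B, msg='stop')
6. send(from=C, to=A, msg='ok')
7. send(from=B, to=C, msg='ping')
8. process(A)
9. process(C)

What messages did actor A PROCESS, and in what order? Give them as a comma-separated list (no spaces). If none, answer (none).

After 1 (send(from=C, to=B, msg='start')): A:[] B:[start] C:[]
After 2 (send(from=C, to=B, msg='resp')): A:[] B:[start,resp] C:[]
After 3 (send(from=C, to=B, msg='pong')): A:[] B:[start,resp,pong] C:[]
After 4 (send(from=C, to=A, msg='done')): A:[done] B:[start,resp,pong] C:[]
After 5 (send(from=A, to=B, msg='stop')): A:[done] B:[start,resp,pong,stop] C:[]
After 6 (send(from=C, to=A, msg='ok')): A:[done,ok] B:[start,resp,pong,stop] C:[]
After 7 (send(from=B, to=C, msg='ping')): A:[done,ok] B:[start,resp,pong,stop] C:[ping]
After 8 (process(A)): A:[ok] B:[start,resp,pong,stop] C:[ping]
After 9 (process(C)): A:[ok] B:[start,resp,pong,stop] C:[]

Answer: done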